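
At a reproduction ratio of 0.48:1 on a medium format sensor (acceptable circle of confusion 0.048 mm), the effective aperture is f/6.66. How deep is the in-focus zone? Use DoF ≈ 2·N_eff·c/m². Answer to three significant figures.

2.78 mm

At magnification m, DoF ≈ 2·N_eff·c/m² = 2 × 6.66 × 0.048 / 0.48² = 0.6394 / 0.2304 ≈ 2.78 mm.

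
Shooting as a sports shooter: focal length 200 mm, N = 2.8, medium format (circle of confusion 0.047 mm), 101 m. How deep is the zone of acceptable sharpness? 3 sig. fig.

Hyperfocal distance H = f²/(N·c) + f = 200²/(2.8 × 0.047) + 200 = 40000/0.1316 + 200 ≈ 304151.4 mm ≈ 304.2 m.
Near limit Dn = s·(H − f)/(H + s − 2f) = 101000 × (304151.4 − 200) / (304151.4 + 101000 − 2 × 200) = 101000 × 303951.4 / 404751.4 ≈ 75847 mm.
Far limit Df = s·(H − f)/(H − s) = 101000 × (304151.4 − 200) / (304151.4 − 101000) = 101000 × 303951.4 / 203151.4 ≈ 151114 mm.
Depth of field = Df − Dn = 151114 − 75847 ≈ 75267 mm ≈ 75.3 m.

75.3 m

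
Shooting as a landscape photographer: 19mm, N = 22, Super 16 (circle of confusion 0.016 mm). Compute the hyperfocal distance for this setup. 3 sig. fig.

1.04 m

Hyperfocal distance H = f²/(N·c) + f = 19²/(22 × 0.016) + 19 = 361/0.352 + 19 ≈ 1044.6 mm ≈ 1.04 m.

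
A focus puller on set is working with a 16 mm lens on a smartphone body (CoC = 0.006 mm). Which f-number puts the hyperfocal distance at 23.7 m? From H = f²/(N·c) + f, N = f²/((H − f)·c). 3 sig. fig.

Rearrange H = f²/(N·c) + f for N: N = f² / ((H − f)·c).
N = 16² / ((23700 − 16) × 0.006) = 256 / 142.1 ≈ 1.80.

f/1.80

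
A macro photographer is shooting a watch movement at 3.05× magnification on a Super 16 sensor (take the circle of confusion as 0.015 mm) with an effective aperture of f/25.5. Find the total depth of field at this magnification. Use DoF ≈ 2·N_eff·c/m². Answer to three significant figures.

0.0822 mm

At magnification m, DoF ≈ 2·N_eff·c/m² = 2 × 25.5 × 0.015 / 3.05² = 0.765 / 9.302 ≈ 0.0822 mm.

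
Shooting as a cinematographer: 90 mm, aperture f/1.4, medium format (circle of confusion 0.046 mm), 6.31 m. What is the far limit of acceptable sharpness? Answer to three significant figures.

Hyperfocal distance H = f²/(N·c) + f = 90²/(1.4 × 0.046) + 90 = 8100/0.0644 + 90 ≈ 125866.4 mm ≈ 125.9 m.
Far limit Df = s·(H − f)/(H − s) = 6310 × (125866.4 − 90) / (125866.4 − 6310) = 6310 × 125776.4 / 119556.4 ≈ 6638.3 mm ≈ 6.64 m.

6.64 m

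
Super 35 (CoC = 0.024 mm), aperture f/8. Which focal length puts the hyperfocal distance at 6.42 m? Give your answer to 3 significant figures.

35.0 mm

From H = f²/(N·c) + f, with f ≪ H: f ≈ √(H·N·c) = √(6420 × 8 × 0.024) = √1232.6 ≈ 35.11 mm.
Exact: f² + N·c·f − N·c·H = 0 ⇒ f = (−N·c + √((N·c)² + 4·N·c·H))/2 = (−0.192 + √4930.6)/2 ≈ 35.013 mm ≈ 35.0 mm.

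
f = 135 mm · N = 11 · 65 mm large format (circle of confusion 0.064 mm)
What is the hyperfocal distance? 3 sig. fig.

Hyperfocal distance H = f²/(N·c) + f = 135²/(11 × 0.064) + 135 = 18225/0.704 + 135 ≈ 26022.8 mm ≈ 26.0 m.

26.0 m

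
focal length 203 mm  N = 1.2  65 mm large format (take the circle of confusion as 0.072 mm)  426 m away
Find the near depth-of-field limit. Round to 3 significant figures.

225 m

Hyperfocal distance H = f²/(N·c) + f = 203²/(1.2 × 0.072) + 203 = 41209/0.0864 + 203 ≈ 477159.0 mm ≈ 477.2 m.
Near limit Dn = s·(H − f)/(H + s − 2f) = 426000 × (477159.0 − 203) / (477159.0 + 426000 − 2 × 203) = 426000 × 476956.0 / 902753.0 ≈ 225071 mm ≈ 225 m.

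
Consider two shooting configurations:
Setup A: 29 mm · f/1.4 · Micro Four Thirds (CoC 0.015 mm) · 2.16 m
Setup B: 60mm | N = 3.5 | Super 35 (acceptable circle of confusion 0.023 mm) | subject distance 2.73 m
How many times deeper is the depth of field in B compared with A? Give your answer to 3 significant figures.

Setup A: H = 29²/(1.4×0.015) + 29 ≈ 40076.6 mm; DoF = Df − Dn = 2281.40 − 2050.87 ≈ 230.53 mm.
Setup B: H = 60²/(3.5×0.023) + 60 ≈ 44780.5 mm; DoF = Df − Dn = 2903.34 − 2576.19 ≈ 327.15 mm.
Ratio = 327.15 / 230.53 ≈ 1.42.

1.42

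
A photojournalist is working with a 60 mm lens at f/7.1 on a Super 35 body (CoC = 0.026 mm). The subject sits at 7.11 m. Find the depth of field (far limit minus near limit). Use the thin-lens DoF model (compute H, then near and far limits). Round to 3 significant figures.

Hyperfocal distance H = f²/(N·c) + f = 60²/(7.1 × 0.026) + 60 = 3600/0.1846 + 60 ≈ 19561.6 mm ≈ 19.56 m.
Near limit Dn = s·(H − f)/(H + s − 2f) = 7110 × (19561.6 − 60) / (19561.6 + 7110 − 2 × 60) = 7110 × 19501.6 / 26551.6 ≈ 5222.1 mm.
Far limit Df = s·(H − f)/(H − s) = 7110 × (19561.6 − 60) / (19561.6 − 7110) = 7110 × 19501.6 / 12451.6 ≈ 11135.6 mm.
Depth of field = Df − Dn = 11135.6 − 5222.1 ≈ 5913.5 mm ≈ 5.91 m.

5.91 m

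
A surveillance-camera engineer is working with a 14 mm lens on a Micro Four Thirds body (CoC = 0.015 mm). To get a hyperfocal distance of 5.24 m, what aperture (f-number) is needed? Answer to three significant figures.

f/2.50

Rearrange H = f²/(N·c) + f for N: N = f² / ((H − f)·c).
N = 14² / ((5240 − 14) × 0.015) = 196 / 78.39 ≈ 2.50.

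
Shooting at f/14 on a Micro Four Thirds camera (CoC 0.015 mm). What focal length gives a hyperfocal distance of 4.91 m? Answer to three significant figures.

From H = f²/(N·c) + f, with f ≪ H: f ≈ √(H·N·c) = √(4910 × 14 × 0.015) = √1031.1 ≈ 32.11 mm.
Exact: f² + N·c·f − N·c·H = 0 ⇒ f = (−N·c + √((N·c)² + 4·N·c·H))/2 = (−0.21 + √4124.4)/2 ≈ 32.006 mm ≈ 32.0 mm.

32.0 mm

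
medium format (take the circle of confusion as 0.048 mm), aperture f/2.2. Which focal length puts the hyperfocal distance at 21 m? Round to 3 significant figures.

47.0 mm

From H = f²/(N·c) + f, with f ≪ H: f ≈ √(H·N·c) = √(21000 × 2.2 × 0.048) = √2217.6 ≈ 47.09 mm.
Exact: f² + N·c·f − N·c·H = 0 ⇒ f = (−N·c + √((N·c)² + 4·N·c·H))/2 = (−0.1056 + √8870.4)/2 ≈ 47.039 mm ≈ 47.0 mm.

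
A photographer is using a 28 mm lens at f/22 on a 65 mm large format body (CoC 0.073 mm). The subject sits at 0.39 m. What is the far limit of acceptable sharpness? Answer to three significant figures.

1.51 m

Hyperfocal distance H = f²/(N·c) + f = 28²/(22 × 0.073) + 28 = 784/1.606 + 28 ≈ 516.2 mm ≈ 0.516 m.
Far limit Df = s·(H − f)/(H − s) = 390 × (516.2 − 28) / (516.2 − 390) = 390 × 488.2 / 126.2 ≈ 1509.0 mm ≈ 1.51 m.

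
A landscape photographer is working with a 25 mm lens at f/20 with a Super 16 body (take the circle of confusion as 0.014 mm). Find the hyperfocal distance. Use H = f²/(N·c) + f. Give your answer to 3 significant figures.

Hyperfocal distance H = f²/(N·c) + f = 25²/(20 × 0.014) + 25 = 625/0.28 + 25 ≈ 2257.1 mm ≈ 2.26 m.

2.26 m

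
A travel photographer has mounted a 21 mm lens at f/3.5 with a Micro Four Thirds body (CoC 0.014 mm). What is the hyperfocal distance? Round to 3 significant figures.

Hyperfocal distance H = f²/(N·c) + f = 21²/(3.5 × 0.014) + 21 = 441/0.049 + 21 ≈ 9021.0 mm ≈ 9.02 m.

9.02 m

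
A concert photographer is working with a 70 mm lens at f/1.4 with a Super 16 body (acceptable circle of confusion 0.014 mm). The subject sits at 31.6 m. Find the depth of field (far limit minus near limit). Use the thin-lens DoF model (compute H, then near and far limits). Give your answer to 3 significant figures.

Hyperfocal distance H = f²/(N·c) + f = 70²/(1.4 × 0.014) + 70 = 4900/0.0196 + 70 ≈ 250070.0 mm ≈ 250.1 m.
Near limit Dn = s·(H − f)/(H + s − 2f) = 31600 × (250070.0 − 70) / (250070.0 + 31600 − 2 × 70) = 31600 × 250000.0 / 281530.0 ≈ 28061.0 mm.
Far limit Df = s·(H − f)/(H − s) = 31600 × (250070.0 − 70) / (250070.0 − 31600) = 31600 × 250000.0 / 218470.0 ≈ 36160.6 mm.
Depth of field = Df − Dn = 36160.6 − 28061.0 ≈ 8099.6 mm ≈ 8.10 m.

8.10 m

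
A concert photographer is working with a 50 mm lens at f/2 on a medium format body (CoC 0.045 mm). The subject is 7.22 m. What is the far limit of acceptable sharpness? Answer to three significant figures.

Hyperfocal distance H = f²/(N·c) + f = 50²/(2 × 0.045) + 50 = 2500/0.09 + 50 ≈ 27827.8 mm ≈ 27.83 m.
Far limit Df = s·(H − f)/(H − s) = 7220 × (27827.8 − 50) / (27827.8 − 7220) = 7220 × 27777.8 / 20607.8 ≈ 9732.0 mm ≈ 9.73 m.

9.73 m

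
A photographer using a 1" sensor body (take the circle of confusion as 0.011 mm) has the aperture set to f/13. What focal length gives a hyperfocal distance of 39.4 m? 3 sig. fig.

75.0 mm

From H = f²/(N·c) + f, with f ≪ H: f ≈ √(H·N·c) = √(39400 × 13 × 0.011) = √5634.2 ≈ 75.06 mm.
Exact: f² + N·c·f − N·c·H = 0 ⇒ f = (−N·c + √((N·c)² + 4·N·c·H))/2 = (−0.143 + √22537)/2 ≈ 74.990 mm ≈ 75.0 mm.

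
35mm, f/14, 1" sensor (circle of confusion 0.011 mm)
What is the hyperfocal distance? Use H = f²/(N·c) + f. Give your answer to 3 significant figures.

7.99 m

Hyperfocal distance H = f²/(N·c) + f = 35²/(14 × 0.011) + 35 = 1225/0.154 + 35 ≈ 7989.5 mm ≈ 7.99 m.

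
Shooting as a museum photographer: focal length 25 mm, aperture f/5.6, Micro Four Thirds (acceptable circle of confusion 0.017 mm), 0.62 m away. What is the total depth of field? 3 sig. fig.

Hyperfocal distance H = f²/(N·c) + f = 25²/(5.6 × 0.017) + 25 = 625/0.0952 + 25 ≈ 6590.1 mm ≈ 6.590 m.
Near limit Dn = s·(H − f)/(H + s − 2f) = 620 × (6590.1 − 25) / (6590.1 + 620 − 2 × 25) = 620 × 6565.1 / 7160.1 ≈ 568.48 mm.
Far limit Df = s·(H − f)/(H − s) = 620 × (6590.1 − 25) / (6590.1 − 620) = 620 × 6565.1 / 5970.1 ≈ 681.79 mm.
Depth of field = Df − Dn = 681.79 − 568.48 ≈ 113.31 mm.

113 mm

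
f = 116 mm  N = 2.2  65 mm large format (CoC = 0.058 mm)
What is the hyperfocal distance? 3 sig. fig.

Hyperfocal distance H = f²/(N·c) + f = 116²/(2.2 × 0.058) + 116 = 13456/0.1276 + 116 ≈ 105570.5 mm ≈ 106 m.

106 m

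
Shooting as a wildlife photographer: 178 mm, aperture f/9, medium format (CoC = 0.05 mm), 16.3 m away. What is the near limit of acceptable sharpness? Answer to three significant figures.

Hyperfocal distance H = f²/(N·c) + f = 178²/(9 × 0.05) + 178 = 31684/0.45 + 178 ≈ 70586.9 mm ≈ 70.59 m.
Near limit Dn = s·(H − f)/(H + s − 2f) = 16300 × (70586.9 − 178) / (70586.9 + 16300 − 2 × 178) = 16300 × 70408.9 / 86530.9 ≈ 13263 mm ≈ 13.3 m.

13.3 m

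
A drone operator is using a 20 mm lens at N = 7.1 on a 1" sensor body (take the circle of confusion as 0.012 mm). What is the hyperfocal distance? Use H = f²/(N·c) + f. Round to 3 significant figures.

Hyperfocal distance H = f²/(N·c) + f = 20²/(7.1 × 0.012) + 20 = 400/0.0852 + 20 ≈ 4714.8 mm ≈ 4.71 m.

4.71 m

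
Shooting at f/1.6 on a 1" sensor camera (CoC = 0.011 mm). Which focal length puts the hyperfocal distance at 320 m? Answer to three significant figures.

From H = f²/(N·c) + f, with f ≪ H: f ≈ √(H·N·c) = √(320000 × 1.6 × 0.011) = √5632.0 ≈ 75.05 mm.
Exact: f² + N·c·f − N·c·H = 0 ⇒ f = (−N·c + √((N·c)² + 4·N·c·H))/2 = (−0.0176 + √22528)/2 ≈ 75.038 mm ≈ 75.0 mm.

75.0 mm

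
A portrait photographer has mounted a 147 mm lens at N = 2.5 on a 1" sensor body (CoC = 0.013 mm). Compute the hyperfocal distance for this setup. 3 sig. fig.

665 m

Hyperfocal distance H = f²/(N·c) + f = 147²/(2.5 × 0.013) + 147 = 21609/0.0325 + 147 ≈ 665039.3 mm ≈ 665 m.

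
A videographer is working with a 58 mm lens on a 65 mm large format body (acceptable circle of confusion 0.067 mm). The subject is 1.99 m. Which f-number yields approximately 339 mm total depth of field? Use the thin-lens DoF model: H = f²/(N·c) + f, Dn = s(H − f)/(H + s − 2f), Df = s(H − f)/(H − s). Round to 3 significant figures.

f/2.20

Write h = H − f = f²/(N·c). The thin-lens limits are Dn = s·h/(h + (s−f)) and Df = s·h/(h − (s−f)), so DoF = Df − Dn = 2·s·(s−f)·h / (h² − (s−f)²).
That is a quadratic in h: DoF·h² − 2·s·(s−f)·h − DoF·(s−f)² = 0 ⇒ h = (s−f)·(s + √(s² + DoF²)) / DoF = 1932 × (1990 + √(1990² + 339²)) / 339 = 1932 × (1990 + 2018.67) / 339 ≈ 22846 mm.
Then N = f²/(c·h) = 58² / (0.067 × 22846) = 3364 / 1530.7 ≈ 2.20.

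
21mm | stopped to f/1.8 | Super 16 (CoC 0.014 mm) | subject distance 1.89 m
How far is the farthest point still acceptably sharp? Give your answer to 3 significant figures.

2.12 m

Hyperfocal distance H = f²/(N·c) + f = 21²/(1.8 × 0.014) + 21 = 441/0.0252 + 21 ≈ 17521.0 mm ≈ 17.52 m.
Far limit Df = s·(H − f)/(H − s) = 1890 × (17521.0 − 21) / (17521.0 − 1890) = 1890 × 17500.0 / 15631.0 ≈ 2116.0 mm ≈ 2.12 m.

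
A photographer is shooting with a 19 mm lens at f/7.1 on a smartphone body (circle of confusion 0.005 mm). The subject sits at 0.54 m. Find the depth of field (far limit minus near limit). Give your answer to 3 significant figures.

Hyperfocal distance H = f²/(N·c) + f = 19²/(7.1 × 0.005) + 19 = 361/0.0355 + 19 ≈ 10188.0 mm ≈ 10.19 m.
Near limit Dn = s·(H − f)/(H + s − 2f) = 540 × (10188.0 − 19) / (10188.0 + 540 − 2 × 19) = 540 × 10169.0 / 10690.0 ≈ 513.682 mm.
Far limit Df = s·(H − f)/(H − s) = 540 × (10188.0 − 19) / (10188.0 − 540) = 540 × 10169.0 / 9648.0 ≈ 569.160 mm.
Depth of field = Df − Dn = 569.160 − 513.682 ≈ 55.478 mm.

55.5 mm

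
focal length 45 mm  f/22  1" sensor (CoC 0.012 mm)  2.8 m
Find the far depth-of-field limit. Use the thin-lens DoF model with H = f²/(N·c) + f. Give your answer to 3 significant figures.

Hyperfocal distance H = f²/(N·c) + f = 45²/(22 × 0.012) + 45 = 2025/0.264 + 45 ≈ 7715.5 mm ≈ 7.715 m.
Far limit Df = s·(H − f)/(H − s) = 2800 × (7715.5 − 45) / (7715.5 − 2800) = 2800 × 7670.5 / 4915.5 ≈ 4369.3 mm ≈ 4.37 m.

4.37 m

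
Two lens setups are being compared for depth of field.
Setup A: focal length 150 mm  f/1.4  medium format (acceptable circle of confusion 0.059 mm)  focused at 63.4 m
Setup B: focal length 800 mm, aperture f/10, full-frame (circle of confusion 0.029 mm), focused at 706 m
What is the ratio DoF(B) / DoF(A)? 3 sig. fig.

16.1

Setup A: H = 150²/(1.4×0.059) + 150 ≈ 272547.1 mm; DoF = Df − Dn = 82573 − 51453 ≈ 31120 mm.
Setup B: H = 800²/(10×0.029) + 800 ≈ 2207696.6 mm; DoF = Df − Dn = 1037539 − 535033 ≈ 502506 mm.
Ratio = 502506 / 31120 ≈ 16.1.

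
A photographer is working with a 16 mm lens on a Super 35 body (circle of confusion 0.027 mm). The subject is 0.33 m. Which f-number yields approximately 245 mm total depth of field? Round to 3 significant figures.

Write h = H − f = f²/(N·c). The thin-lens limits are Dn = s·h/(h + (s−f)) and Df = s·h/(h − (s−f)), so DoF = Df − Dn = 2·s·(s−f)·h / (h² − (s−f)²).
That is a quadratic in h: DoF·h² − 2·s·(s−f)·h − DoF·(s−f)² = 0 ⇒ h = (s−f)·(s + √(s² + DoF²)) / DoF = 314 × (330 + √(330² + 245²)) / 245 = 314 × (330 + 411.005) / 245 ≈ 949.70 mm.
Then N = f²/(c·h) = 16² / (0.027 × 949.70) = 256 / 25.642 ≈ 9.98.

f/9.98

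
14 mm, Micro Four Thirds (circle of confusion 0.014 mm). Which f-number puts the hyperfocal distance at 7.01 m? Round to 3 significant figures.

f/2.00

Rearrange H = f²/(N·c) + f for N: N = f² / ((H − f)·c).
N = 14² / ((7010 − 14) × 0.014) = 196 / 97.94 ≈ 2.00.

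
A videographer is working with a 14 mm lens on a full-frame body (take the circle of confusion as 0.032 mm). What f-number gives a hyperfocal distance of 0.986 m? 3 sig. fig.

Rearrange H = f²/(N·c) + f for N: N = f² / ((H − f)·c).
N = 14² / ((986 − 14) × 0.032) = 196 / 31.10 ≈ 6.30.

f/6.30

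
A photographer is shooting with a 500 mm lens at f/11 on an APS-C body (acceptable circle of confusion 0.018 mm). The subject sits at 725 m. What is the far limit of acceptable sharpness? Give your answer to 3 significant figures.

Hyperfocal distance H = f²/(N·c) + f = 500²/(11 × 0.018) + 500 = 250000/0.198 + 500 ≈ 1263126.3 mm ≈ 1263 m.
Far limit Df = s·(H − f)/(H − s) = 725000 × (1263126.3 − 500) / (1263126.3 − 725000) = 725000 × 1262626.3 / 538126.3 ≈ 1701095 mm ≈ 1700 m.

1700 m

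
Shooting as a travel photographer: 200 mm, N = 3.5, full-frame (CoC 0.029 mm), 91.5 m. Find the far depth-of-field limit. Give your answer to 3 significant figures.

Hyperfocal distance H = f²/(N·c) + f = 200²/(3.5 × 0.029) + 200 = 40000/0.1015 + 200 ≈ 394288.7 mm ≈ 394.3 m.
Far limit Df = s·(H − f)/(H − s) = 91500 × (394288.7 − 200) / (394288.7 − 91500) = 91500 × 394088.7 / 302788.7 ≈ 119090 mm ≈ 119 m.

119 m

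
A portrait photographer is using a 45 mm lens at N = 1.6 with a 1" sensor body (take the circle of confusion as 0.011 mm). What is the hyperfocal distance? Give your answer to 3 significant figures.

115 m

Hyperfocal distance H = f²/(N·c) + f = 45²/(1.6 × 0.011) + 45 = 2025/0.0176 + 45 ≈ 115101.8 mm ≈ 115 m.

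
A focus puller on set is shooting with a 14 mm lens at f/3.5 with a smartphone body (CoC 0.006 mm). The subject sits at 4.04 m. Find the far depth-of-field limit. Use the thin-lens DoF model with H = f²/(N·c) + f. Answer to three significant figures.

7.10 m

Hyperfocal distance H = f²/(N·c) + f = 14²/(3.5 × 0.006) + 14 = 196/0.021 + 14 ≈ 9347.3 mm ≈ 9.347 m.
Far limit Df = s·(H − f)/(H − s) = 4040 × (9347.3 − 14) / (9347.3 − 4040) = 4040 × 9333.3 / 5307.3 ≈ 7104.6 mm ≈ 7.10 m.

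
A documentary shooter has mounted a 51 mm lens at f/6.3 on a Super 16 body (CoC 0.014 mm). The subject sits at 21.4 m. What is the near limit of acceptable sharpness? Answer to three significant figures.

Hyperfocal distance H = f²/(N·c) + f = 51²/(6.3 × 0.014) + 51 = 2601/0.0882 + 51 ≈ 29540.8 mm ≈ 29.54 m.
Near limit Dn = s·(H − f)/(H + s − 2f) = 21400 × (29540.8 − 51) / (29540.8 + 21400 − 2 × 51) = 21400 × 29489.8 / 50838.8 ≈ 12413 mm ≈ 12.4 m.

12.4 m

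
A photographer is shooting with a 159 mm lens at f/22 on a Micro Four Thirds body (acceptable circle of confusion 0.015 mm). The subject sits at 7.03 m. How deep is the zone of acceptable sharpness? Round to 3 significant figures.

1.27 m

Hyperfocal distance H = f²/(N·c) + f = 159²/(22 × 0.015) + 159 = 25281/0.33 + 159 ≈ 76768.1 mm ≈ 76.77 m.
Near limit Dn = s·(H − f)/(H + s − 2f) = 7030 × (76768.1 − 159) / (76768.1 + 7030 − 2 × 159) = 7030 × 76609.1 / 83480.1 ≈ 6451.4 mm.
Far limit Df = s·(H − f)/(H − s) = 7030 × (76768.1 − 159) / (76768.1 − 7030) = 7030 × 76609.1 / 69738.1 ≈ 7722.6 mm.
Depth of field = Df − Dn = 7722.6 − 6451.4 ≈ 1271.2 mm ≈ 1.27 m.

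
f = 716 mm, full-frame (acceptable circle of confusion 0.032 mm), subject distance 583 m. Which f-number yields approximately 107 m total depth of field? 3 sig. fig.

f/2.50

Write h = H − f = f²/(N·c). The thin-lens limits are Dn = s·h/(h + (s−f)) and Df = s·h/(h − (s−f)), so DoF = Df − Dn = 2·s·(s−f)·h / (h² − (s−f)²).
That is a quadratic in h: DoF·h² − 2·s·(s−f)·h − DoF·(s−f)² = 0 ⇒ h = (s−f)·(s + √(s² + DoF²)) / DoF = 582284 × (583000 + √(583000² + 107000²)) / 107000 = 582284 × (583000 + 592738) / 107000 ≈ 6398255 mm.
Then N = f²/(c·h) = 716² / (0.032 × 6398255) = 512656 / 204744 ≈ 2.50.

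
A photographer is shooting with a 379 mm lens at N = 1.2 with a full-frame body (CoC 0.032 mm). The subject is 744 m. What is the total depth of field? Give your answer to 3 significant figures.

Hyperfocal distance H = f²/(N·c) + f = 379²/(1.2 × 0.032) + 379 = 143641/0.0384 + 379 ≈ 3741030.0 mm ≈ 3741 m.
Near limit Dn = s·(H − f)/(H + s − 2f) = 744000 × (3741030.0 − 379) / (3741030.0 + 744000 − 2 × 379) = 744000 × 3740651.0 / 4484272.0 ≈ 620623 mm.
Far limit Df = s·(H − f)/(H − s) = 744000 × (3741030.0 − 379) / (3741030.0 − 744000) = 744000 × 3740651.0 / 2997030.0 ≈ 928601 mm.
Depth of field = Df − Dn = 928601 − 620623 ≈ 307978 mm ≈ 308 m.

308 m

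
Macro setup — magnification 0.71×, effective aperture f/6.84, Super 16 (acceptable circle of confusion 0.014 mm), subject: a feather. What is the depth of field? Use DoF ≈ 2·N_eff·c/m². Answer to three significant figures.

At magnification m, DoF ≈ 2·N_eff·c/m² = 2 × 6.84 × 0.014 / 0.71² = 0.1915 / 0.5041 ≈ 0.38 mm.

0.380 mm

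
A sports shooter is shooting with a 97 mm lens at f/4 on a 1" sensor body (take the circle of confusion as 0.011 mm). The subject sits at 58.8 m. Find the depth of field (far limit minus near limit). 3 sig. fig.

34.9 m

Hyperfocal distance H = f²/(N·c) + f = 97²/(4 × 0.011) + 97 = 9409/0.044 + 97 ≈ 213937.9 mm ≈ 213.9 m.
Near limit Dn = s·(H − f)/(H + s − 2f) = 58800 × (213937.9 − 97) / (213937.9 + 58800 − 2 × 97) = 58800 × 213840.9 / 272543.9 ≈ 46135 mm.
Far limit Df = s·(H − f)/(H − s) = 58800 × (213937.9 − 97) / (213937.9 − 58800) = 58800 × 213840.9 / 155137.9 ≈ 81049 mm.
Depth of field = Df − Dn = 81049 − 46135 ≈ 34914 mm ≈ 34.9 m.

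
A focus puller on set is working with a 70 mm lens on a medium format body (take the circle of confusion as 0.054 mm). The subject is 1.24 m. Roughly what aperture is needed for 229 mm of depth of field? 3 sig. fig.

Write h = H − f = f²/(N·c). The thin-lens limits are Dn = s·h/(h + (s−f)) and Df = s·h/(h − (s−f)), so DoF = Df − Dn = 2·s·(s−f)·h / (h² − (s−f)²).
That is a quadratic in h: DoF·h² − 2·s·(s−f)·h − DoF·(s−f)² = 0 ⇒ h = (s−f)·(s + √(s² + DoF²)) / DoF = 1170 × (1240 + √(1240² + 229²)) / 229 = 1170 × (1240 + 1260.97) / 229 ≈ 12778 mm.
Then N = f²/(c·h) = 70² / (0.054 × 12778) = 4900 / 690.01 ≈ 7.10.

f/7.10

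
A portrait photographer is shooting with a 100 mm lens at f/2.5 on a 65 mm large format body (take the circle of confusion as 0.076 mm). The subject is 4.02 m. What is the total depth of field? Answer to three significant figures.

0.602 m

Hyperfocal distance H = f²/(N·c) + f = 100²/(2.5 × 0.076) + 100 = 10000/0.19 + 100 ≈ 52731.6 mm ≈ 52.73 m.
Near limit Dn = s·(H − f)/(H + s − 2f) = 4020 × (52731.6 − 100) / (52731.6 + 4020 − 2 × 100) = 4020 × 52631.6 / 56551.6 ≈ 3741.34 mm.
Far limit Df = s·(H − f)/(H − s) = 4020 × (52731.6 − 100) / (52731.6 − 4020) = 4020 × 52631.6 / 48711.6 ≈ 4343.50 mm.
Depth of field = Df − Dn = 4343.50 − 3741.34 ≈ 602.16 mm ≈ 0.602 m.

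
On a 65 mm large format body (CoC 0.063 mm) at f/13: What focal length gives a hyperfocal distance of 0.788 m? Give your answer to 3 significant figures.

From H = f²/(N·c) + f, with f ≪ H: f ≈ √(H·N·c) = √(788 × 13 × 0.063) = √645.37 ≈ 25.40 mm.
Exact: f² + N·c·f − N·c·H = 0 ⇒ f = (−N·c + √((N·c)² + 4·N·c·H))/2 = (−0.819 + √2582.2)/2 ≈ 24.998 mm ≈ 25.0 mm.

25.0 mm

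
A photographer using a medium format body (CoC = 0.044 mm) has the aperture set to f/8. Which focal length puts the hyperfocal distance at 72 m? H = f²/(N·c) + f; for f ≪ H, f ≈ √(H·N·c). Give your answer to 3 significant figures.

159 mm

From H = f²/(N·c) + f, with f ≪ H: f ≈ √(H·N·c) = √(72000 × 8 × 0.044) = √25344 ≈ 159.2 mm.
The +f correction barely moves this — solving exactly, f² + N·c·f − N·c·H = 0 ⇒ f = (−N·c + √((N·c)² + 4·N·c·H))/2 = (−0.352 + √101376)/2 ≈ 159.02 mm, so f ≈ 159 mm.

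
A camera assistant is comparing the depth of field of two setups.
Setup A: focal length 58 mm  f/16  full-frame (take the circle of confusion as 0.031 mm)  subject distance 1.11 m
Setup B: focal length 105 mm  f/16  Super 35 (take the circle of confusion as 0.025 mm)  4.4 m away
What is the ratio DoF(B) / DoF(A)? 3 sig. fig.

Setup A: H = 58²/(16×0.031) + 58 ≈ 6840.3 mm; DoF = Df − Dn = 1313.78 − 960.95 ≈ 352.83 mm.
Setup B: H = 105²/(16×0.025) + 105 ≈ 27667.5 mm; DoF = Df − Dn = 5212.2 − 3806.8 ≈ 1405.4 mm.
Ratio = 1405.4 / 352.83 ≈ 3.98.

3.98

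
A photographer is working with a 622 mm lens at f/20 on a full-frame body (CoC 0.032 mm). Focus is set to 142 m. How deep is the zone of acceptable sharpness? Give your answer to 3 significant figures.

70.3 m

Hyperfocal distance H = f²/(N·c) + f = 622²/(20 × 0.032) + 622 = 386884/0.64 + 622 ≈ 605128.2 mm ≈ 605.1 m.
Near limit Dn = s·(H − f)/(H + s − 2f) = 142000 × (605128.2 − 622) / (605128.2 + 142000 − 2 × 622) = 142000 × 604506.2 / 745884.2 ≈ 115085 mm.
Far limit Df = s·(H − f)/(H − s) = 142000 × (605128.2 − 622) / (605128.2 − 142000) = 142000 × 604506.2 / 463128.2 ≈ 185348 mm.
Depth of field = Df − Dn = 185348 − 115085 ≈ 70263 mm ≈ 70.3 m.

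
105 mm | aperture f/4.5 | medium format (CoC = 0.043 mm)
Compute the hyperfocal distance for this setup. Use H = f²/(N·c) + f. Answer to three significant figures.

Hyperfocal distance H = f²/(N·c) + f = 105²/(4.5 × 0.043) + 105 = 11025/0.1935 + 105 ≈ 57081.7 mm ≈ 57.1 m.

57.1 m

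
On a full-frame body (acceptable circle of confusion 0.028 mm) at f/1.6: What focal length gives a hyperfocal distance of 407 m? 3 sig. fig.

135 mm

From H = f²/(N·c) + f, with f ≪ H: f ≈ √(H·N·c) = √(407000 × 1.6 × 0.028) = √18234 ≈ 135.0 mm.
The +f correction barely moves this — solving exactly, f² + N·c·f − N·c·H = 0 ⇒ f = (−N·c + √((N·c)² + 4·N·c·H))/2 = (−0.0448 + √72934)/2 ≈ 135.01 mm, so f ≈ 135 mm.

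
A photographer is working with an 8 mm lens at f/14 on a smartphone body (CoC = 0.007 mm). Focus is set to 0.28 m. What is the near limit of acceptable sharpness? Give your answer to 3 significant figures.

Hyperfocal distance H = f²/(N·c) + f = 8²/(14 × 0.007) + 8 = 64/0.098 + 8 ≈ 661.1 mm ≈ 0.661 m.
Near limit Dn = s·(H − f)/(H + s − 2f) = 280 × (661.1 − 8) / (661.1 + 280 − 2 × 8) = 280 × 653.1 / 925.1 ≈ 197.67 mm.

198 mm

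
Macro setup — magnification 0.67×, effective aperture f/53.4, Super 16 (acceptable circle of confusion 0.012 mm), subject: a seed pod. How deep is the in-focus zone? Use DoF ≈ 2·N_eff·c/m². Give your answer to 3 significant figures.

At magnification m, DoF ≈ 2·N_eff·c/m² = 2 × 53.4 × 0.012 / 0.67² = 1.282 / 0.4489 ≈ 2.85 mm.

2.85 mm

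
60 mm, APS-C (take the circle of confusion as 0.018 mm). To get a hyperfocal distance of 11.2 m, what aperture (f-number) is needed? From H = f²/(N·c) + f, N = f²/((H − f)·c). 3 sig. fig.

f/18

Rearrange H = f²/(N·c) + f for N: N = f² / ((H − f)·c).
N = 60² / ((11200 − 60) × 0.018) = 3600 / 200.5 ≈ 18.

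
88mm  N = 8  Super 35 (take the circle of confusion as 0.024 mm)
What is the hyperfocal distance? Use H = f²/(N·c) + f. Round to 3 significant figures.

Hyperfocal distance H = f²/(N·c) + f = 88²/(8 × 0.024) + 88 = 7744/0.192 + 88 ≈ 40421.3 mm ≈ 40.4 m.

40.4 m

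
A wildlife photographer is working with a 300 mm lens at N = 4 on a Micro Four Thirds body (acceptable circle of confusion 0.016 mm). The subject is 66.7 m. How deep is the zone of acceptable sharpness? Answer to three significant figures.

6.31 m

Hyperfocal distance H = f²/(N·c) + f = 300²/(4 × 0.016) + 300 = 90000/0.064 + 300 ≈ 1406550.0 mm ≈ 1407 m.
Near limit Dn = s·(H − f)/(H + s − 2f) = 66700 × (1406550.0 − 300) / (1406550.0 + 66700 − 2 × 300) = 66700 × 1406250.0 / 1472650.0 ≈ 63692.6 mm.
Far limit Df = s·(H − f)/(H − s) = 66700 × (1406550.0 − 300) / (1406550.0 − 66700) = 66700 × 1406250.0 / 1339850.0 ≈ 70005.5 mm.
Depth of field = Df − Dn = 70005.5 − 63692.6 ≈ 6312.9 mm ≈ 6.31 m.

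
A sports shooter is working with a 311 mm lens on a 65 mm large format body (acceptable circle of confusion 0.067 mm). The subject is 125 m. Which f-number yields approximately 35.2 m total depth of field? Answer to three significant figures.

f/1.60

Write h = H − f = f²/(N·c). The thin-lens limits are Dn = s·h/(h + (s−f)) and Df = s·h/(h − (s−f)), so DoF = Df − Dn = 2·s·(s−f)·h / (h² − (s−f)²).
That is a quadratic in h: DoF·h² − 2·s·(s−f)·h − DoF·(s−f)² = 0 ⇒ h = (s−f)·(s + √(s² + DoF²)) / DoF = 124689 × (125000 + √(125000² + 35200²)) / 35200 = 124689 × (125000 + 129862) / 35200 ≈ 902797 mm.
Then N = f²/(c·h) = 311² / (0.067 × 902797) = 96721 / 60487 ≈ 1.60.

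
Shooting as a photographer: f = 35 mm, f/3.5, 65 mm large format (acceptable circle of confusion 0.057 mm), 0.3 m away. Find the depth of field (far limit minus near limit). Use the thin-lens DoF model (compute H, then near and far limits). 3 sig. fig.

Hyperfocal distance H = f²/(N·c) + f = 35²/(3.5 × 0.057) + 35 = 1225/0.1995 + 35 ≈ 6175.4 mm ≈ 6.175 m.
Near limit Dn = s·(H − f)/(H + s − 2f) = 300 × (6175.4 − 35) / (6175.4 + 300 − 2 × 35) = 300 × 6140.4 / 6405.4 ≈ 287.589 mm.
Far limit Df = s·(H − f)/(H − s) = 300 × (6175.4 − 35) / (6175.4 − 300) = 300 × 6140.4 / 5875.4 ≈ 313.531 mm.
Depth of field = Df − Dn = 313.531 − 287.589 ≈ 25.942 mm.

25.9 mm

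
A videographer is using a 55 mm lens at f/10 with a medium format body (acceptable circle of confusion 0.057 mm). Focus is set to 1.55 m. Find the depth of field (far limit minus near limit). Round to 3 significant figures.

Hyperfocal distance H = f²/(N·c) + f = 55²/(10 × 0.057) + 55 = 3025/0.57 + 55 ≈ 5362.0 mm ≈ 5.362 m.
Near limit Dn = s·(H − f)/(H + s − 2f) = 1550 × (5362.0 − 55) / (5362.0 + 1550 − 2 × 55) = 1550 × 5307.0 / 6802.0 ≈ 1209.33 mm.
Far limit Df = s·(H − f)/(H − s) = 1550 × (5362.0 − 55) / (5362.0 − 1550) = 1550 × 5307.0 / 3812.0 ≈ 2157.88 mm.
Depth of field = Df − Dn = 2157.88 − 1209.33 ≈ 948.55 mm ≈ 0.949 m.

0.949 m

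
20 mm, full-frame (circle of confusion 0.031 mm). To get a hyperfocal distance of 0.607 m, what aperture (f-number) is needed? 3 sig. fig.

f/22

Rearrange H = f²/(N·c) + f for N: N = f² / ((H − f)·c).
N = 20² / ((607 − 20) × 0.031) = 400 / 18.20 ≈ 22.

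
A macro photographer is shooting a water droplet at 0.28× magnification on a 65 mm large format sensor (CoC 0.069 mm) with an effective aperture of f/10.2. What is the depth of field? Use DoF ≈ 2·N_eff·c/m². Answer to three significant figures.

At magnification m, DoF ≈ 2·N_eff·c/m² = 2 × 10.2 × 0.069 / 0.28² = 1.408 / 0.0784 ≈ 18 mm.

18.0 mm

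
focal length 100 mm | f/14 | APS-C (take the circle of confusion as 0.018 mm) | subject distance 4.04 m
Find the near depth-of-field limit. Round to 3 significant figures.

Hyperfocal distance H = f²/(N·c) + f = 100²/(14 × 0.018) + 100 = 10000/0.252 + 100 ≈ 39782.5 mm ≈ 39.78 m.
Near limit Dn = s·(H − f)/(H + s − 2f) = 4040 × (39782.5 − 100) / (39782.5 + 4040 − 2 × 100) = 4040 × 39682.5 / 43622.5 ≈ 3675.1 mm ≈ 3.68 m.

3.68 m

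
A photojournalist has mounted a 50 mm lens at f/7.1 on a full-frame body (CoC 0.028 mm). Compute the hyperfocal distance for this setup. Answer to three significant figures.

12.6 m

Hyperfocal distance H = f²/(N·c) + f = 50²/(7.1 × 0.028) + 50 = 2500/0.1988 + 50 ≈ 12625.5 mm ≈ 12.6 m.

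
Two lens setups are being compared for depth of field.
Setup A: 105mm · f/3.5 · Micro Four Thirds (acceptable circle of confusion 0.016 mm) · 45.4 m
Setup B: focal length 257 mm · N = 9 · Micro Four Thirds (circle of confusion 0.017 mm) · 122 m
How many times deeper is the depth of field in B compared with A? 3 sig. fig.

Setup A: H = 105²/(3.5×0.016) + 105 ≈ 196980.0 mm; DoF = Df − Dn = 58966 − 36908 ≈ 22058 mm.
Setup B: H = 257²/(9×0.017) + 257 ≈ 431949.8 mm; DoF = Df − Dn = 169920 − 95163 ≈ 74757 mm.
Ratio = 74757 / 22058 ≈ 3.39.

3.39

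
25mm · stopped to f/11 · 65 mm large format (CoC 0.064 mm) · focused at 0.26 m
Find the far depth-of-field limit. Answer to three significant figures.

Hyperfocal distance H = f²/(N·c) + f = 25²/(11 × 0.064) + 25 = 625/0.704 + 25 ≈ 912.8 mm ≈ 0.913 m.
Far limit Df = s·(H − f)/(H − s) = 260 × (912.8 − 25) / (912.8 − 260) = 260 × 887.8 / 652.8 ≈ 353.60 mm.

354 mm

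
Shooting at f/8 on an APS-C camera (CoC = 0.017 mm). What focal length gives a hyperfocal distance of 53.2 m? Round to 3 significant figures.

85.0 mm

From H = f²/(N·c) + f, with f ≪ H: f ≈ √(H·N·c) = √(53200 × 8 × 0.017) = √7235.2 ≈ 85.06 mm.
Exact: f² + N·c·f − N·c·H = 0 ⇒ f = (−N·c + √((N·c)² + 4·N·c·H))/2 = (−0.136 + √28941)/2 ≈ 84.992 mm ≈ 85.0 mm.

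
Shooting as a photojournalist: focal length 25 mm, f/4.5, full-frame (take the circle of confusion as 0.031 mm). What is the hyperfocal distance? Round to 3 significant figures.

4.51 m

Hyperfocal distance H = f²/(N·c) + f = 25²/(4.5 × 0.031) + 25 = 625/0.1395 + 25 ≈ 4505.3 mm ≈ 4.51 m.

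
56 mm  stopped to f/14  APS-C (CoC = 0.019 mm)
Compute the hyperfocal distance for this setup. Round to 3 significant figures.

11.8 m

Hyperfocal distance H = f²/(N·c) + f = 56²/(14 × 0.019) + 56 = 3136/0.266 + 56 ≈ 11845.5 mm ≈ 11.8 m.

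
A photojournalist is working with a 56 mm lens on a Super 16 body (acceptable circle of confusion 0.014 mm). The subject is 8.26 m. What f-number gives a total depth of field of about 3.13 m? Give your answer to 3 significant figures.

Write h = H − f = f²/(N·c). The thin-lens limits are Dn = s·h/(h + (s−f)) and Df = s·h/(h − (s−f)), so DoF = Df − Dn = 2·s·(s−f)·h / (h² − (s−f)²).
That is a quadratic in h: DoF·h² − 2·s·(s−f)·h − DoF·(s−f)² = 0 ⇒ h = (s−f)·(s + √(s² + DoF²)) / DoF = 8204 × (8260 + √(8260² + 3130²)) / 3130 = 8204 × (8260 + 8833.15) / 3130 ≈ 44803 mm.
Then N = f²/(c·h) = 56² / (0.014 × 44803) = 3136 / 627.24 ≈ 5.

f/5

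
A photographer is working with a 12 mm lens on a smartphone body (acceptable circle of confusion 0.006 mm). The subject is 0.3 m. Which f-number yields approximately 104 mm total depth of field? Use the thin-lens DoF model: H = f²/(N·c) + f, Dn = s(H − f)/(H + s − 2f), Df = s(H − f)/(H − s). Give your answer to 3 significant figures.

Write h = H − f = f²/(N·c). The thin-lens limits are Dn = s·h/(h + (s−f)) and Df = s·h/(h − (s−f)), so DoF = Df − Dn = 2·s·(s−f)·h / (h² − (s−f)²).
That is a quadratic in h: DoF·h² − 2·s·(s−f)·h − DoF·(s−f)² = 0 ⇒ h = (s−f)·(s + √(s² + DoF²)) / DoF = 288 × (300 + √(300² + 104²)) / 104 = 288 × (300 + 317.515) / 104 ≈ 1710.0 mm.
Then N = f²/(c·h) = 12² / (0.006 × 1710.0) = 144 / 10.260 ≈ 14.

f/14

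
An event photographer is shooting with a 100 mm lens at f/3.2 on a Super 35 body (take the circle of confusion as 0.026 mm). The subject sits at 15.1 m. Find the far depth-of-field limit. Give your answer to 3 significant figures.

17.3 m

Hyperfocal distance H = f²/(N·c) + f = 100²/(3.2 × 0.026) + 100 = 10000/0.0832 + 100 ≈ 120292.3 mm ≈ 120.3 m.
Far limit Df = s·(H − f)/(H − s) = 15100 × (120292.3 − 100) / (120292.3 − 15100) = 15100 × 120192.3 / 105192.3 ≈ 17253 mm ≈ 17.3 m.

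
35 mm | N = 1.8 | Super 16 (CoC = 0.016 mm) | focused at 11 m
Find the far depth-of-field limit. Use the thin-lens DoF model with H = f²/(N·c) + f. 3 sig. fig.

14.8 m

Hyperfocal distance H = f²/(N·c) + f = 35²/(1.8 × 0.016) + 35 = 1225/0.0288 + 35 ≈ 42569.7 mm ≈ 42.57 m.
Far limit Df = s·(H − f)/(H − s) = 11000 × (42569.7 − 35) / (42569.7 − 11000) = 11000 × 42534.7 / 31569.7 ≈ 14821 mm ≈ 14.8 m.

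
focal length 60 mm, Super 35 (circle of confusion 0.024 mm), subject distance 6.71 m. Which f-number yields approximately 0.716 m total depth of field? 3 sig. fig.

Write h = H − f = f²/(N·c). The thin-lens limits are Dn = s·h/(h + (s−f)) and Df = s·h/(h − (s−f)), so DoF = Df − Dn = 2·s·(s−f)·h / (h² − (s−f)²).
That is a quadratic in h: DoF·h² − 2·s·(s−f)·h − DoF·(s−f)² = 0 ⇒ h = (s−f)·(s + √(s² + DoF²)) / DoF = 6650 × (6710 + √(6710² + 716²)) / 716 = 6650 × (6710 + 6748.09) / 716 ≈ 124995 mm.
Then N = f²/(c·h) = 60² / (0.024 × 124995) = 3600 / 2999.9 ≈ 1.20.

f/1.20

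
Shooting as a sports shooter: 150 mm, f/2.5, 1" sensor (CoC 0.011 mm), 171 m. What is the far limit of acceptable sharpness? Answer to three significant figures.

216 m

Hyperfocal distance H = f²/(N·c) + f = 150²/(2.5 × 0.011) + 150 = 22500/0.0275 + 150 ≈ 818331.8 mm ≈ 818.3 m.
Far limit Df = s·(H − f)/(H − s) = 171000 × (818331.8 − 150) / (818331.8 − 171000) = 171000 × 818181.8 / 647331.8 ≈ 216132 mm ≈ 216 m.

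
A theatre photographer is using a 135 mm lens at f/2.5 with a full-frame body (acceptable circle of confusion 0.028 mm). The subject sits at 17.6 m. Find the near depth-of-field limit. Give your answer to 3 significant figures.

16.5 m

Hyperfocal distance H = f²/(N·c) + f = 135²/(2.5 × 0.028) + 135 = 18225/0.07 + 135 ≈ 260492.1 mm ≈ 260.5 m.
Near limit Dn = s·(H − f)/(H + s − 2f) = 17600 × (260492.1 − 135) / (260492.1 + 17600 − 2 × 135) = 17600 × 260357.1 / 277822.1 ≈ 16494 mm ≈ 16.5 m.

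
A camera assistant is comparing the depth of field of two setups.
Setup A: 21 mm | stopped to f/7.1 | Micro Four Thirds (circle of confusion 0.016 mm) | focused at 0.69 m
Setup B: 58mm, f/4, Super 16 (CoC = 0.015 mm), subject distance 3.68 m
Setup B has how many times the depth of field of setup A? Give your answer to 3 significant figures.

Setup A: H = 21²/(7.1×0.016) + 21 ≈ 3903.0 mm; DoF = Df − Dn = 833.67 − 588.57 ≈ 245.10 mm.
Setup B: H = 58²/(4×0.015) + 58 ≈ 56124.7 mm; DoF = Df − Dn = 3934.15 − 3456.69 ≈ 477.46 mm.
Ratio = 477.46 / 245.10 ≈ 1.95.

1.95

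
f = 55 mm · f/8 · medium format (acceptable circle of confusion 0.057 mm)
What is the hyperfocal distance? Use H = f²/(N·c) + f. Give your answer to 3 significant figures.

Hyperfocal distance H = f²/(N·c) + f = 55²/(8 × 0.057) + 55 = 3025/0.456 + 55 ≈ 6688.8 mm ≈ 6.69 m.

6.69 m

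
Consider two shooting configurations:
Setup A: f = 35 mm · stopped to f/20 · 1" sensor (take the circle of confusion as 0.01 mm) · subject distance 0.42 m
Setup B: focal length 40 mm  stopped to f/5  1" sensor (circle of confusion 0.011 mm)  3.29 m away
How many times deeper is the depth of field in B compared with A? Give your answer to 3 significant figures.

Setup A: H = 35²/(20×0.01) + 35 ≈ 6160.0 mm; DoF = Df − Dn = 448.171 − 395.161 ≈ 53.010 mm.
Setup B: H = 40²/(5×0.011) + 40 ≈ 29130.9 mm; DoF = Df − Dn = 3703.78 − 2959.38 ≈ 744.40 mm.
Ratio = 744.40 / 53.010 ≈ 14.0.

14.0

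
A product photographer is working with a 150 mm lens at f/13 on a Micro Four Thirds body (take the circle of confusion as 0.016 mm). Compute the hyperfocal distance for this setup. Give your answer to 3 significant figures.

Hyperfocal distance H = f²/(N·c) + f = 150²/(13 × 0.016) + 150 = 22500/0.208 + 150 ≈ 108323.1 mm ≈ 108 m.

108 m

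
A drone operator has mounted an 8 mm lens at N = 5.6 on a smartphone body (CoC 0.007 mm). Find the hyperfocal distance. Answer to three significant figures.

Hyperfocal distance H = f²/(N·c) + f = 8²/(5.6 × 0.007) + 8 = 64/0.0392 + 8 ≈ 1640.7 mm ≈ 1.64 m.

1.64 m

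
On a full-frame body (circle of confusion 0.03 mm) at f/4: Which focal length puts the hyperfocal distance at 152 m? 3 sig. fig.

From H = f²/(N·c) + f, with f ≪ H: f ≈ √(H·N·c) = √(152000 × 4 × 0.03) = √18240 ≈ 135.1 mm.
The +f correction barely moves this — solving exactly, f² + N·c·f − N·c·H = 0 ⇒ f = (−N·c + √((N·c)² + 4·N·c·H))/2 = (−0.12 + √72960)/2 ≈ 135.00 mm, so f ≈ 135 mm.

135 mm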